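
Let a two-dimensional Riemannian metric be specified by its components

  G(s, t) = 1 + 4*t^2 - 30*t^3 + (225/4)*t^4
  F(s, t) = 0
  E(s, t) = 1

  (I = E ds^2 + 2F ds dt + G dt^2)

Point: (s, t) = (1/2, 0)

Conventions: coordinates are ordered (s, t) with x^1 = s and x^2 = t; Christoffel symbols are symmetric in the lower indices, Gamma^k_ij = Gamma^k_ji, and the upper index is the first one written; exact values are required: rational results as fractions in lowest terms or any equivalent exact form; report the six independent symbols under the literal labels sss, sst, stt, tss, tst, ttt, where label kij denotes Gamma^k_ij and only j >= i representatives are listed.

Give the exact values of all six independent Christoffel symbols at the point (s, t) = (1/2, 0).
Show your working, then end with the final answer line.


E = 1, F = 0, G = 1 at the point
E_s = 0, E_t = 0, F_s = 0, F_t = 0, G_s = 0, G_t = 0
EG - F^2 = 1;  g^inv = (1) * [[1, 0], [0, 1]]
first-kind symbols [ij,l] = (1/2)(d_i g_jl + d_j g_il - d_l g_ij): [ss,s] = E_s/2 = 0, [ss,t] = F_s - E_t/2 = 0, [st,s] = E_t/2 = 0, [st,t] = G_s/2 = 0, [tt,s] = F_t - G_s/2 = 0, [tt,t] = G_t/2 = 0
Gamma^s_ij = (G*[ij,s] - F*[ij,t])/(EG - F^2), Gamma^t_ij = (E*[ij,t] - F*[ij,s])/(EG - F^2)

Answer: Gamma_sss = 0, Gamma_sst = 0, Gamma_stt = 0, Gamma_tss = 0, Gamma_tst = 0, Gamma_ttt = 0


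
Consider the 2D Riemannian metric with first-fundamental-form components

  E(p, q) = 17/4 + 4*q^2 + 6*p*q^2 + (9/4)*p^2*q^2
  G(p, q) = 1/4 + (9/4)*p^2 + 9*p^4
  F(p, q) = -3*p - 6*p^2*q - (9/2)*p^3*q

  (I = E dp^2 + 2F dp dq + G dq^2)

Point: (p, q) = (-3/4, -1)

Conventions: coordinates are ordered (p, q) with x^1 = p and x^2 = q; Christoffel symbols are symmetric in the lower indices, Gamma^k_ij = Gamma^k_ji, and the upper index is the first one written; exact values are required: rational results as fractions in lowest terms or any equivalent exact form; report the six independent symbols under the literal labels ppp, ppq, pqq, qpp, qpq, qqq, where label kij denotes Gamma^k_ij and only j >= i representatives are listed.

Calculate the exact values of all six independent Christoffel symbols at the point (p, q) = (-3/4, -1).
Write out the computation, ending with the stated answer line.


E = 321/64, F = 477/128, G = 1117/256 at the point
E_p = 21/8, E_q = -49/32, F_p = -141/32, F_q = -189/128, G_p = -297/16, G_q = 0
EG - F^2 = 32757/4096;  g^inv = (4096/32757) * [[1117/256, -477/128], [-477/128, 321/64]]
first-kind symbols [ij,l] = (1/2)(d_i g_jl + d_j g_il - d_l g_ij): [pp,p] = E_p/2 = 21/16, [pp,q] = F_p - E_q/2 = -233/64, [pq,p] = E_q/2 = -49/64, [pq,q] = G_p/2 = -297/32, [qq,p] = F_q - G_p/2 = 999/128, [qq,q] = G_q/2 = 0
Gamma^p_ij = (G*[ij,p] - F*[ij,q])/(EG - F^2), Gamma^q_ij = (E*[ij,q] - F*[ij,p])/(EG - F^2)

Answer: Gamma_ppp = 52685/21838, Gamma_ppq = 511943/131028, Gamma_pqq = 371961/87352, Gamma_qpp = -31609/10919, Gamma_qpq = -119325/21838, Gamma_qqq = -158841/43676


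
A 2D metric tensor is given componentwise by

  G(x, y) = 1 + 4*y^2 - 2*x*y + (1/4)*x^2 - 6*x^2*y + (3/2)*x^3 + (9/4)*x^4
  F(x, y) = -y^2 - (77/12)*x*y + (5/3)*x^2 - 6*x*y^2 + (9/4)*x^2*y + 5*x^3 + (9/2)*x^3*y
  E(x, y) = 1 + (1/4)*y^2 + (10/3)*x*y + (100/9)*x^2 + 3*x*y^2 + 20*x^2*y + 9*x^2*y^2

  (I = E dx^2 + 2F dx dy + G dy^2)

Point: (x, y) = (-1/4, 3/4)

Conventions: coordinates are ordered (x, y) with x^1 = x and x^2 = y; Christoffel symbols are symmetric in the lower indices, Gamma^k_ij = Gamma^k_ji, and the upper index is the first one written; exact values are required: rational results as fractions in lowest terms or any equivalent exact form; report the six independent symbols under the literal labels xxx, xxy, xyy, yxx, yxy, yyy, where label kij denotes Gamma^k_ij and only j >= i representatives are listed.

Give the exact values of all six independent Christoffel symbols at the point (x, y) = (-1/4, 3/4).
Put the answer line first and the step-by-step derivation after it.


Answer: Gamma_xxx = -52528/40429, Gamma_xxy = 2352/40429, Gamma_xyy = 18816/40429, Gamma_yxx = -78792/40429, Gamma_yxy = 3528/40429, Gamma_yyy = 28224/40429

E = 4705/2304, F = 2401/1536, G = 3425/1024 at the point
E_x = -3283/288, E_y = 49/96, F_x = -3185/384, F_y = 931/384, G_x = 49/64, G_y = 49/8
EG - F^2 = 40429/9216;  g^inv = (9216/40429) * [[3425/1024, -2401/1536], [-2401/1536, 4705/2304]]
first-kind symbols [ij,l] = (1/2)(d_i g_jl + d_j g_il - d_l g_ij): [xx,x] = E_x/2 = -3283/576, [xx,y] = F_x - E_y/2 = -3283/384, [xy,x] = E_y/2 = 49/192, [xy,y] = G_x/2 = 49/128, [yy,x] = F_y - G_x/2 = 49/24, [yy,y] = G_y/2 = 49/16
Gamma^x_ij = (G*[ij,x] - F*[ij,y])/(EG - F^2), Gamma^y_ij = (E*[ij,y] - F*[ij,x])/(EG - F^2)


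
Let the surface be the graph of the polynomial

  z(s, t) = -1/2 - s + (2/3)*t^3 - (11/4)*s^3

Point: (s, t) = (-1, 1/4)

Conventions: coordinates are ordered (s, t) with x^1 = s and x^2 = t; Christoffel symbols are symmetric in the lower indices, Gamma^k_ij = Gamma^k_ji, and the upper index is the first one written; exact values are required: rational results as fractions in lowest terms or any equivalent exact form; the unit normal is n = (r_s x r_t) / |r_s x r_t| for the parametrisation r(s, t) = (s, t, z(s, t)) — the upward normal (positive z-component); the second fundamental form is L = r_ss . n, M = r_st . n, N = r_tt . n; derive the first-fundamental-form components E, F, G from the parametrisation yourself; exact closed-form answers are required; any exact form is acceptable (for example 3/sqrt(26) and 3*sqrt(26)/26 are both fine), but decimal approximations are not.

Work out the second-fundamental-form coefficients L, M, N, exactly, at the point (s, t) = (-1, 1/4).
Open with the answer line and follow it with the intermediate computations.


Answer: L = 44*sqrt(5541)/1847, M = 0, N = 8*sqrt(5541)/5541

z_s = -37/4, z_t = 1/8, z_ss = 33/2, z_st = 0, z_tt = 1
E = 1385/16, F = -37/32, G = 65/64; answer radicand W^2 = 5541/64
unnormalised second-form numerators: l = 33/2, m = 0, n = 1; L = l/sqrt(5541/64), and similarly M = m/sqrt(W^2), N = n/sqrt(W^2)


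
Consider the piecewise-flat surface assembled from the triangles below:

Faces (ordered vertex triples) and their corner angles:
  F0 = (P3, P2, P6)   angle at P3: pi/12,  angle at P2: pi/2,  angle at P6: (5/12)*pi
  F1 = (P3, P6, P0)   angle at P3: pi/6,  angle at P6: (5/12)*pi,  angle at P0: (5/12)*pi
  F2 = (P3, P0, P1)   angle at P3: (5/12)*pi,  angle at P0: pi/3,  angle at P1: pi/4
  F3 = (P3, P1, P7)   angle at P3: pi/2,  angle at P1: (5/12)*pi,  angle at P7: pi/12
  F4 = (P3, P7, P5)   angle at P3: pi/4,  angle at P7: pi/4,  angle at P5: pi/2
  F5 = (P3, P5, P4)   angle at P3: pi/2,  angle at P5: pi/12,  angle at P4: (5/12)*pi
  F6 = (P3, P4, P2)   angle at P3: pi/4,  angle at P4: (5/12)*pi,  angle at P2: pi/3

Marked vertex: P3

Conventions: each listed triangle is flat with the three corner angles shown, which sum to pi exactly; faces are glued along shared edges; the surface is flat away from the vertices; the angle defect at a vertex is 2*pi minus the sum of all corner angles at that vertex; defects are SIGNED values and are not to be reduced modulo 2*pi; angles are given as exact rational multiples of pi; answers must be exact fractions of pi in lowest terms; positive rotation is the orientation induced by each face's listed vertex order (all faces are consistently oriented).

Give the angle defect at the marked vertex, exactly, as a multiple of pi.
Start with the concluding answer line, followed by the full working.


Answer: defect(P3) = -pi/6

Sum of corner angles at P3: (13/6)*pi
defect = 2*pi - (13/6)*pi


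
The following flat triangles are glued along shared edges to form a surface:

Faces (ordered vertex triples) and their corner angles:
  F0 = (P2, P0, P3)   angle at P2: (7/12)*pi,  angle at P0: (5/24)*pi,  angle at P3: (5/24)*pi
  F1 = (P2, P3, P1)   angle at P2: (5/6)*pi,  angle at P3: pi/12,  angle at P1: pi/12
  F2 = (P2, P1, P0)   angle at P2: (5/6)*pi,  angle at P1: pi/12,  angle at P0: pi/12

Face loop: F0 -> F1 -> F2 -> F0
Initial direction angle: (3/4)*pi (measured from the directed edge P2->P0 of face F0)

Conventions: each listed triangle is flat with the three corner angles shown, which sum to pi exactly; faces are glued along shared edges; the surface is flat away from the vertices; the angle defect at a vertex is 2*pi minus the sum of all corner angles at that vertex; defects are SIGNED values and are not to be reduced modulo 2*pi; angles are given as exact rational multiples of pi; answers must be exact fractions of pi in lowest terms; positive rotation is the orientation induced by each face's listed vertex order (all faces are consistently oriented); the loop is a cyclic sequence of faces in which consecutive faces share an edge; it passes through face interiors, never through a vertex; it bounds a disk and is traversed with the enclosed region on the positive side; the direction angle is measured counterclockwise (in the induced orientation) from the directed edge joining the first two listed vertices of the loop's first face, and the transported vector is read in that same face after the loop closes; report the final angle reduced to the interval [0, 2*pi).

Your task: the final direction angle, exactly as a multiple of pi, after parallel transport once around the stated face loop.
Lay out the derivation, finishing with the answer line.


enclosed vertex P2: corner angles sum to (9/4)*pi, defect = 2*pi - (9/4)*pi = -pi/4
transport around the loop rotates by the sum of enclosed defects; add to the initial angle mod 2*pi
final angle = (3/4)*pi - pi/4 = pi/2 (mod 2*pi)

Answer: final direction angle = pi/2


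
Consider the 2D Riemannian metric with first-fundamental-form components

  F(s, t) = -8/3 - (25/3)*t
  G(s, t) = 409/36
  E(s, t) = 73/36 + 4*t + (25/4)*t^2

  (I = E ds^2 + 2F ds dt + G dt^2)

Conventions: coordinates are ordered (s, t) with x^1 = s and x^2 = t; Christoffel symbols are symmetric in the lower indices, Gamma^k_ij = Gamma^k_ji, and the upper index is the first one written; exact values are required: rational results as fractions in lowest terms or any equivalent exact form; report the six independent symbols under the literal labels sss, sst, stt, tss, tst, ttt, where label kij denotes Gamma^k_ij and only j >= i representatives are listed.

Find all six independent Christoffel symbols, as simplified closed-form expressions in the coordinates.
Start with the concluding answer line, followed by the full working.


Answer: Gamma_sss = (-67500*t^2 - 43200*t - 6912)/(2025*t^2 + 1296*t + 20641), Gamma_sst = (92025*t + 29448)/(2025*t^2 + 1296*t + 20641), Gamma_stt = -122700/(2025*t^2 + 1296*t + 20641), Gamma_tss = (-50625*t^3 - 48600*t^2 - 26793*t - 5256)/(2025*t^2 + 1296*t + 20641), Gamma_tst = (67500*t^2 + 43200*t + 6912)/(2025*t^2 + 1296*t + 20641), Gamma_ttt = (-90000*t - 28800)/(2025*t^2 + 1296*t + 20641)

E = 73/36 + 4*t + (25/4)*t^2; F = -8/3 - (25/3)*t; G = 409/36
Gamma^k_ij = (1/2) g^{kl} (d_i g_jl + d_j g_il - d_l g_ij), with g^inv = (1/(EG-F^2)) [[G, -F], [-F, E]]
first partials: E_s = 0, E_t = 4 + (25/2)*t, F_s = 0, F_t = -25/3, G_s = 0, G_t = 0
D = EG - F^2 = 20641/1296 + t + (25/16)*t^2
expanded: Gamma^s_ss = (G E_s - 2F F_s + F E_t)/(2D), Gamma^s_st = (G E_t - F G_s)/(2D), Gamma^s_tt = (2G F_t - G G_s - F G_t)/(2D), Gamma^t_ss = (2E F_s - E E_t - F E_s)/(2D), Gamma^t_st = (E G_s - F E_t)/(2D), Gamma^t_tt = (E G_t - 2F F_t + F G_s)/(2D); substitute and cancel common factors


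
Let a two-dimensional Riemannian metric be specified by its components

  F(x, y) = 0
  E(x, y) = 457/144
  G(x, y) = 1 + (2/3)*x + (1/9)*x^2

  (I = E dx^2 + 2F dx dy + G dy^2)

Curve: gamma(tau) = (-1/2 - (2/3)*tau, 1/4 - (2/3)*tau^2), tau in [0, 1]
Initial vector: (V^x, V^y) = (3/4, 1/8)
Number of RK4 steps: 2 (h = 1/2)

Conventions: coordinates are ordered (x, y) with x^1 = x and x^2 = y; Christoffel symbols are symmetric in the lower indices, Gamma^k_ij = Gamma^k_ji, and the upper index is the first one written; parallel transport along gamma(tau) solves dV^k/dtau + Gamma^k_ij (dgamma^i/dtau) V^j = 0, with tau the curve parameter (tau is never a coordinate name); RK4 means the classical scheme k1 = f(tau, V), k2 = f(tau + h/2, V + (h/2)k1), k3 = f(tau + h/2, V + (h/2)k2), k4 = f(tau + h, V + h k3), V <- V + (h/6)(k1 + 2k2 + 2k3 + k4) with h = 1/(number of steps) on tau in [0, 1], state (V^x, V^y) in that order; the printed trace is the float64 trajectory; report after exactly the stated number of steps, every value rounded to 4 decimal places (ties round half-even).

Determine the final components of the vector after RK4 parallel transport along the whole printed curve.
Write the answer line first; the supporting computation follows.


Answer: V^x = 0.7369, V^y = 0.4411

gamma'(tau) = (-2/3, -(4/3)*tau); f(tau, V)^k = -Gamma^k_ij(gamma(tau)) gamma'^i(tau) V^j; h = 1/2; intermediate values shown to 6 dp
curve data and Christoffel symbols at the stage parameters:
  tau = 0.000000: gamma = (-0.500000, 0.250000), gamma' = (-0.666667, 0.000000); Gamma_xxx = 0.000000, Gamma_xxy = 0.000000, Gamma_xyy = -0.087527, Gamma_yxx = 0.000000, Gamma_yxy = 0.400000, Gamma_yyy = 0.000000
  tau = 0.250000: gamma = (-0.666667, 0.208333), gamma' = (-0.666667, -0.333333); Gamma_xxx = 0.000000, Gamma_xxy = 0.000000, Gamma_xyy = -0.081692, Gamma_yxx = 0.000000, Gamma_yxy = 0.428571, Gamma_yyy = 0.000000
  tau = 0.500000: gamma = (-0.833333, 0.083333), gamma' = (-0.666667, -0.666667); Gamma_xxx = 0.000000, Gamma_xxy = 0.000000, Gamma_xyy = -0.075857, Gamma_yxx = 0.000000, Gamma_yxy = 0.461538, Gamma_yyy = 0.000000
  tau = 0.750000: gamma = (-1.000000, -0.125000), gamma' = (-0.666667, -1.000000); Gamma_xxx = 0.000000, Gamma_xxy = 0.000000, Gamma_xyy = -0.070022, Gamma_yxx = 0.000000, Gamma_yxy = 0.500000, Gamma_yyy = 0.000000
  tau = 1.000000: gamma = (-1.166667, -0.416667), gamma' = (-0.666667, -1.333333); Gamma_xxx = 0.000000, Gamma_xxy = 0.000000, Gamma_xyy = -0.064187, Gamma_yxx = 0.000000, Gamma_yxy = 0.545455, Gamma_yyy = 0.000000
step 0: V^x = 0.7500, V^y = 0.1250
step 1: k1 = (0.000000, 0.033333), k2 = (-0.003631, 0.145238), k3 = (-0.004393, 0.153102), k4 = (-0.010193, 0.292109); V <- V + (h/6)(k1 + 2k2 + 2k3 + k4): V^x = 0.7478, V^y = 0.2018
step 2: k1 = (-0.010207, 0.292202), k2 = (-0.019249, 0.464262), k3 = (-0.022261, 0.477470), k4 = (-0.037706, 0.695980); V <- V + (h/6)(k1 + 2k2 + 2k3 + k4): V^x = 0.7369, V^y = 0.4411


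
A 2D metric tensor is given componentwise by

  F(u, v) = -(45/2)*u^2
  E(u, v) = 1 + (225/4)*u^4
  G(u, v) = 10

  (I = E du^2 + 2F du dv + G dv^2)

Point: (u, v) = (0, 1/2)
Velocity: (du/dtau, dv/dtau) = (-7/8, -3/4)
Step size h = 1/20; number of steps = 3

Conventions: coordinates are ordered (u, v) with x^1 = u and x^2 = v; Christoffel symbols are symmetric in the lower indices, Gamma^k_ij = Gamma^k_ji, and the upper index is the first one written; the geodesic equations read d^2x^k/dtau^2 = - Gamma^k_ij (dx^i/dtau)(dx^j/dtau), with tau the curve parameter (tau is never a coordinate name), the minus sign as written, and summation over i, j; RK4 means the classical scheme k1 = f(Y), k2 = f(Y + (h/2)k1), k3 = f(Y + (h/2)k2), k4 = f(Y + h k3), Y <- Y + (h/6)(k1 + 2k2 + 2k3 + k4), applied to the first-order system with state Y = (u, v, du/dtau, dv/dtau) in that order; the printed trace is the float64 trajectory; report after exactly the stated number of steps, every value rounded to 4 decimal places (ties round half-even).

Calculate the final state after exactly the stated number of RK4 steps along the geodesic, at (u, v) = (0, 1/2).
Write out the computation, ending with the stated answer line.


f(Y) = (du/dtau, dv/dtau, -Gamma^u_ij Y'^i Y'^j, -Gamma^v_ij Y'^i Y'^j) with the Gammas evaluated at the stage position; h = 0.050000; intermediate values shown to 6 dp
step 0: u = 0.0000, v = 0.5000, du/dtau = -0.8750, dv/dtau = -0.7500
step 1:
  k1: at (u, v) = (0.000000, 0.500000), (du/dtau, dv/dtau) = (-0.875000, -0.750000); Gamma_uuu = 0.000000, Gamma_uuv = 0.000000, Gamma_uvv = 0.000000, Gamma_vuu = 0.000000, Gamma_vuv = 0.000000, Gamma_vvv = 0.000000; k1 = (-0.875000, -0.750000, 0.000000, 0.000000)
  k2: at (u, v) = (-0.021875, 0.481250), (du/dtau, dv/dtau) = (-0.875000, -0.750000); Gamma_uuu = -0.000118, Gamma_uuv = 0.000000, Gamma_uvv = 0.000000, Gamma_vuu = 0.098437, Gamma_vuv = 0.000000, Gamma_vvv = 0.000000; k2 = (-0.875000, -0.750000, 0.000090, -0.075366)
  k3: at (u, v) = (-0.021875, 0.481250), (du/dtau, dv/dtau) = (-0.874998, -0.751884); Gamma_uuu = -0.000118, Gamma_uuv = 0.000000, Gamma_uvv = 0.000000, Gamma_vuu = 0.098437, Gamma_vuv = 0.000000, Gamma_vvv = 0.000000; k3 = (-0.874998, -0.751884, 0.000090, -0.075366)
  k4: at (u, v) = (-0.043750, 0.462406), (du/dtau, dv/dtau) = (-0.874995, -0.753768); Gamma_uuu = -0.000942, Gamma_uuv = 0.000000, Gamma_uvv = 0.000000, Gamma_vuu = 0.196870, Gamma_vuv = 0.000000, Gamma_vvv = 0.000000; k4 = (-0.874995, -0.753768, 0.000721, -0.150727)
  Y <- Y + (h/6)(k1 + 2k2 + 2k3 + k4): u = -0.0437, v = 0.4624, du/dtau = -0.8750, dv/dtau = -0.7538
step 2:
  k1: at (u, v) = (-0.043750, 0.462437), (du/dtau, dv/dtau) = (-0.874991, -0.753768); Gamma_uuu = -0.000942, Gamma_uuv = 0.000000, Gamma_uvv = 0.000000, Gamma_vuu = 0.196871, Gamma_vuv = 0.000000, Gamma_vvv = 0.000000; k1 = (-0.874991, -0.753768, 0.000721, -0.150726)
  k2: at (u, v) = (-0.065625, 0.443593), (du/dtau, dv/dtau) = (-0.874973, -0.757536); Gamma_uuu = -0.003179, Gamma_uuv = 0.000000, Gamma_uvv = 0.000000, Gamma_vuu = 0.295280, Gamma_vuv = 0.000000, Gamma_vvv = 0.000000; k2 = (-0.874973, -0.757536, 0.002434, -0.226060)
  k3: at (u, v) = (-0.065624, 0.443499), (du/dtau, dv/dtau) = (-0.874930, -0.759420); Gamma_uuu = -0.003179, Gamma_uuv = 0.000000, Gamma_uvv = 0.000000, Gamma_vuu = 0.295278, Gamma_vuv = 0.000000, Gamma_vvv = 0.000000; k3 = (-0.874930, -0.759420, 0.002434, -0.226036)
  k4: at (u, v) = (-0.087496, 0.424466), (du/dtau, dv/dtau) = (-0.874869, -0.765070); Gamma_uuu = -0.007533, Gamma_uuv = 0.000000, Gamma_uvv = 0.000000, Gamma_vuu = 0.393604, Gamma_vuv = 0.000000, Gamma_vvv = 0.000000; k4 = (-0.874869, -0.765070, 0.005766, -0.301263)
  Y <- Y + (h/6)(k1 + 2k2 + 2k3 + k4): u = -0.0875, v = 0.4245, du/dtau = -0.8749, dv/dtau = -0.7651
step 3:
  k1: at (u, v) = (-0.087497, 0.424498), (du/dtau, dv/dtau) = (-0.874856, -0.765070); Gamma_uuu = -0.007533, Gamma_uuv = 0.000000, Gamma_uvv = 0.000000, Gamma_vuu = 0.393607, Gamma_vuv = 0.000000, Gamma_vvv = 0.000000; k1 = (-0.874856, -0.765070, 0.005766, -0.301256)
  k2: at (u, v) = (-0.109369, 0.405371), (du/dtau, dv/dtau) = (-0.874712, -0.772601); Gamma_uuu = -0.014706, Gamma_uuv = 0.000000, Gamma_uvv = 0.000000, Gamma_vuu = 0.491763, Gamma_vuv = 0.000000, Gamma_vvv = 0.000000; k2 = (-0.874712, -0.772601, 0.011251, -0.376258)
  k3: at (u, v) = (-0.109365, 0.405183), (du/dtau, dv/dtau) = (-0.874575, -0.774476); Gamma_uuu = -0.014704, Gamma_uuv = 0.000000, Gamma_uvv = 0.000000, Gamma_vuu = 0.491747, Gamma_vuv = 0.000000, Gamma_vvv = 0.000000; k3 = (-0.874575, -0.774476, 0.011247, -0.376127)
  k4: at (u, v) = (-0.131226, 0.385774), (du/dtau, dv/dtau) = (-0.874293, -0.783876); Gamma_uuu = -0.025380, Gamma_uuv = 0.000000, Gamma_uvv = 0.000000, Gamma_vuu = 0.589533, Gamma_vuv = 0.000000, Gamma_vvv = 0.000000; k4 = (-0.874293, -0.783876, 0.019400, -0.450633)
  Y <- Y + (h/6)(k1 + 2k2 + 2k3 + k4): u = -0.1312, v = 0.3858, du/dtau = -0.8743, dv/dtau = -0.7839

Answer: u = -0.1312, v = 0.3858, du/dtau = -0.8743, dv/dtau = -0.7839


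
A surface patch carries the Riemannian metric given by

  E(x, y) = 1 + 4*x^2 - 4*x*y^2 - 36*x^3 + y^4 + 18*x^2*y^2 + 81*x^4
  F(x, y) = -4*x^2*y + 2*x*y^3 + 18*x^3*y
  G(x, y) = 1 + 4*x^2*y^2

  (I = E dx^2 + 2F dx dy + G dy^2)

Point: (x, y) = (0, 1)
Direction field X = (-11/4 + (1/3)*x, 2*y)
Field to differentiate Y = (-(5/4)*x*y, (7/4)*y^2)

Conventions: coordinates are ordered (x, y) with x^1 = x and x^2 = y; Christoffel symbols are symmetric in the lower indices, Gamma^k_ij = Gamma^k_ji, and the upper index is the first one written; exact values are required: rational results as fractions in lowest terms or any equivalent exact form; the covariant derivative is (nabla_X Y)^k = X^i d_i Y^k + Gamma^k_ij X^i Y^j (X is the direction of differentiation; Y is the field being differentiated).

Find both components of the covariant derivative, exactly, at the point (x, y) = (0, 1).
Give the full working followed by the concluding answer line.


E = 2, F = 0, G = 1 at the point
E_x = -4, E_y = 4, F_x = 2, F_y = 0, G_x = 0, G_y = 0
EG - F^2 = 2;  g^inv = (1/2) * [[1, 0], [0, 2]]
first-kind symbols [ij,l] = (1/2)(d_i g_jl + d_j g_il - d_l g_ij): [xx,x] = E_x/2 = -2, [xx,y] = F_x - E_y/2 = 0, [xy,x] = E_y/2 = 2, [xy,y] = G_x/2 = 0, [yy,x] = F_y - G_x/2 = 0, [yy,y] = G_y/2 = 0
Gamma^x_ij = (G*[ij,x] - F*[ij,y])/(EG - F^2), Gamma^y_ij = (E*[ij,y] - F*[ij,x])/(EG - F^2)
Gamma_xxx = -1, Gamma_xxy = 1, Gamma_xyy = 0, Gamma_yxx = 0, Gamma_yxy = 0, Gamma_yyy = 0
X = (-11/4, 2), Y = (0, 7/4) at the point

Answer: (nabla_X Y)^x = -11/8, (nabla_X Y)^y = 7


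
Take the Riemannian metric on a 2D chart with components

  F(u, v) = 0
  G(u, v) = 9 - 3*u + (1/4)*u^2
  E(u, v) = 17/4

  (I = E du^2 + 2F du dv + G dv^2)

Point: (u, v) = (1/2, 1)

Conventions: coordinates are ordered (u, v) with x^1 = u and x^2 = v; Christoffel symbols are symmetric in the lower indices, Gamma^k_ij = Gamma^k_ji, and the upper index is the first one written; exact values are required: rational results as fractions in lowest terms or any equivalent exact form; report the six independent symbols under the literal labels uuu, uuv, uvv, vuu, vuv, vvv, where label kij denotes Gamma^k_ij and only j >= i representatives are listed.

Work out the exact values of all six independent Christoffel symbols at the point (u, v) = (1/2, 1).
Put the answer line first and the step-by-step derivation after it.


Answer: Gamma_uuu = 0, Gamma_uuv = 0, Gamma_uvv = 11/34, Gamma_vuu = 0, Gamma_vuv = -2/11, Gamma_vvv = 0

E = 17/4, F = 0, G = 121/16 at the point
E_u = 0, E_v = 0, F_u = 0, F_v = 0, G_u = -11/4, G_v = 0
EG - F^2 = 2057/64;  g^inv = (64/2057) * [[121/16, 0], [0, 17/4]]
first-kind symbols [ij,l] = (1/2)(d_i g_jl + d_j g_il - d_l g_ij): [uu,u] = E_u/2 = 0, [uu,v] = F_u - E_v/2 = 0, [uv,u] = E_v/2 = 0, [uv,v] = G_u/2 = -11/8, [vv,u] = F_v - G_u/2 = 11/8, [vv,v] = G_v/2 = 0
Gamma^u_ij = (G*[ij,u] - F*[ij,v])/(EG - F^2), Gamma^v_ij = (E*[ij,v] - F*[ij,u])/(EG - F^2)


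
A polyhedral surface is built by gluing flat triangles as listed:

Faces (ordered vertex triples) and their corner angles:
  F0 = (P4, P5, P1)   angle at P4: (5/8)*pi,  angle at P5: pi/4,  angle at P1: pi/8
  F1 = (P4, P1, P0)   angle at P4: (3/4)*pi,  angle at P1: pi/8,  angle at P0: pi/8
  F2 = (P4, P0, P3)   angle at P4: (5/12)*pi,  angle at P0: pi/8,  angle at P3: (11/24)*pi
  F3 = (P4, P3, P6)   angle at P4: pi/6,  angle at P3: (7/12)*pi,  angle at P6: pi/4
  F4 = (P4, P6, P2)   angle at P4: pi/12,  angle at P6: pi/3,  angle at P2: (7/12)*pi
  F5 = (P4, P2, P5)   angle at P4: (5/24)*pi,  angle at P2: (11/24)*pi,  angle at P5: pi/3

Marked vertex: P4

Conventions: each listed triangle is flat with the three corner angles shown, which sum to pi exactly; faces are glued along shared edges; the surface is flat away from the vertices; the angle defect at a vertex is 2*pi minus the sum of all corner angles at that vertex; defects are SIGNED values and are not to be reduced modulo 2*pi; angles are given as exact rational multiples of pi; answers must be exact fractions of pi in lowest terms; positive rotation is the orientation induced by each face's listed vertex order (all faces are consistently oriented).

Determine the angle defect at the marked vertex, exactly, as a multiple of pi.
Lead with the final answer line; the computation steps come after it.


Answer: defect(P4) = -pi/4

Sum of corner angles at P4: (9/4)*pi
defect = 2*pi - (9/4)*pi


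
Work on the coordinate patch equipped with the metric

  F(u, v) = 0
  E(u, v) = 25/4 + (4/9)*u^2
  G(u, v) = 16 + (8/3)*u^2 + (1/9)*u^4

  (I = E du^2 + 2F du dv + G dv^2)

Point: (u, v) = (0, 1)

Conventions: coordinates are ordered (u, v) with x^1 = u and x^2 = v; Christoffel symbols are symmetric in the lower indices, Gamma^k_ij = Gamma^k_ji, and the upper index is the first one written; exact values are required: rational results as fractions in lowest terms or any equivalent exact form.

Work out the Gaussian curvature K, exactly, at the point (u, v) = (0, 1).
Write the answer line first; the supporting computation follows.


Answer: K = -2/75

E = 25/4, F = 0, G = 16, EG - F^2 = 100 at the point
E_u = 0, E_v = 0, F_u = 0, F_v = 0, G_u = 0, G_v = 0
E_vv = 0, F_uv = 0, G_uu = 16/3
By Brioschi, K is (det M1 - det M2) divided by (EG - F^2) squared.
M1 = [[-E_vv/2 + F_uv - G_uu/2, E_u/2, F_u - E_v/2], [F_v - G_u/2, E, F], [G_v/2, F, G]] = [[-8/3, 0, 0], [0, 25/4, 0], [0, 0, 16]]; det M1 = -800/3
M2 = [[0, E_v/2, G_u/2], [E_v/2, E, F], [G_u/2, F, G]] = [[0, 0, 0], [0, 25/4, 0], [0, 0, 16]]; det M2 = 0
det M1 - det M2 = -800/3; K = -800/3 / (100)^2 = -2/75


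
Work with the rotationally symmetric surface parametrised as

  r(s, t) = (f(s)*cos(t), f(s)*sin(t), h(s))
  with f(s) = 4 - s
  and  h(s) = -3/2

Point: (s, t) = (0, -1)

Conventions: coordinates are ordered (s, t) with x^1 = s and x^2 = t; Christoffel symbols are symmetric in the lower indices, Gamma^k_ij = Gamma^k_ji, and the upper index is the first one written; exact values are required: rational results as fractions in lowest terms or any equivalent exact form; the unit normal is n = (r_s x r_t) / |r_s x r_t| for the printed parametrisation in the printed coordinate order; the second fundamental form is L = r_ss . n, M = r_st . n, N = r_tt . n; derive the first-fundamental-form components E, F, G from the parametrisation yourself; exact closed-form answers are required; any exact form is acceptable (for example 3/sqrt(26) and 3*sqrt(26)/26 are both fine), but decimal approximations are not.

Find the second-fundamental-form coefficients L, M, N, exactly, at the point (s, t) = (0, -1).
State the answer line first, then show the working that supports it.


Answer: L = 0, M = 0, N = 0

f = 4, f' = -1, f'' = 0, h' = 0, h'' = 0
E = 1, F = 0, G = 16; answer radicand W^2 = 1
unnormalised second-form numerators: l = 0, m = 0, n = 0; L = l/sqrt(1), and similarly M = m/sqrt(W^2), N = n/sqrt(W^2)


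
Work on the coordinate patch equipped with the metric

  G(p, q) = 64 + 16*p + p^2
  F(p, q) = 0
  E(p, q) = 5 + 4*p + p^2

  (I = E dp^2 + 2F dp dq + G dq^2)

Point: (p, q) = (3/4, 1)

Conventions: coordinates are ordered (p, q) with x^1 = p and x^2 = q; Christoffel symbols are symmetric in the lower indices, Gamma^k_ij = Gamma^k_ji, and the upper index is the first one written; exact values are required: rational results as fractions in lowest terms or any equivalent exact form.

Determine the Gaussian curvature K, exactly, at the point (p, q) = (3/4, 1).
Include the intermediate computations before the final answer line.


E = 137/16, F = 0, G = 1225/16, EG - F^2 = 167825/256 at the point
E_p = 11/2, E_q = 0, F_p = 0, F_q = 0, G_p = 35/2, G_q = 0
E_qq = 0, F_pq = 0, G_pp = 2
Compute both Brioschi determinants and normalise by (EG - F^2)^2.
M1 = [[-E_qq/2 + F_pq - G_pp/2, E_p/2, F_p - E_q/2], [F_q - G_p/2, E, F], [G_q/2, F, G]] = [[-1, 11/4, 0], [-35/4, 137/16, 0], [0, 0, 1225/16]]; det M1 = 37975/32
M2 = [[0, E_q/2, G_p/2], [E_q/2, E, F], [G_p/2, F, G]] = [[0, 0, 35/4], [0, 137/16, 0], [35/4, 0, 1225/16]]; det M2 = -167825/256
det M1 - det M2 = 471625/256; K = 471625/256 / (167825/256)^2 = 2816/656915

Answer: K = 2816/656915


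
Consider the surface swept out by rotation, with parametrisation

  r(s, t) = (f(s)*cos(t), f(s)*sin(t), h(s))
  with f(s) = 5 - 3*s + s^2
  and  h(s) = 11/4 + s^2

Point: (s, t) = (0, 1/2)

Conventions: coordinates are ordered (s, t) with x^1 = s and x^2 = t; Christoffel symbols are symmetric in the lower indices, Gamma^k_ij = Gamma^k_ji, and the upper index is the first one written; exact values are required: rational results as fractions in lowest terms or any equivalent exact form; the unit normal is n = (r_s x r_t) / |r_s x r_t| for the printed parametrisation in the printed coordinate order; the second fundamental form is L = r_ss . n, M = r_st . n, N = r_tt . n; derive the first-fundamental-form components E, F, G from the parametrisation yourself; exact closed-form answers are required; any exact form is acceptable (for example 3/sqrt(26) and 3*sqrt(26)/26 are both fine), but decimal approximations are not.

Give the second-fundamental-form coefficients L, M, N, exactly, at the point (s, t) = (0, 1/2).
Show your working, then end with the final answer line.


f = 5, f' = -3, f'' = 2, h' = 0, h'' = 2
E = 9, F = 0, G = 25; answer radicand W^2 = 9
unnormalised second-form numerators: l = -6, m = 0, n = 0; L = l/sqrt(9), and similarly M = m/sqrt(W^2), N = n/sqrt(W^2)

Answer: L = -2, M = 0, N = 0


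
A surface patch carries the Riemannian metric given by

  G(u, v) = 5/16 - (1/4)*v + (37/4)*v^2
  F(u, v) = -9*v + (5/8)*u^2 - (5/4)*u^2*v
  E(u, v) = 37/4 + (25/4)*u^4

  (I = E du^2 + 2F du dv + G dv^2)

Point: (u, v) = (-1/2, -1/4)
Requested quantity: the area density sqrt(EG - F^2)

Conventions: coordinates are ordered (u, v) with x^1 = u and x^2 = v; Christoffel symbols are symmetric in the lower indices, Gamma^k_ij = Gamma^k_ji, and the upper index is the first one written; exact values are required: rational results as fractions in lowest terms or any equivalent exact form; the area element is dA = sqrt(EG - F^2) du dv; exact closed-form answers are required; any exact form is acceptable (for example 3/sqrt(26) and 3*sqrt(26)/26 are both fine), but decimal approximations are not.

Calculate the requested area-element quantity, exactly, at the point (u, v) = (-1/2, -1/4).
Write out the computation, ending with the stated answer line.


E = 617/64, F = 159/64, G = 61/64; EG - F^2 = 3089/1024

Answer: sqrt(EG - F^2) = sqrt(3089)/32


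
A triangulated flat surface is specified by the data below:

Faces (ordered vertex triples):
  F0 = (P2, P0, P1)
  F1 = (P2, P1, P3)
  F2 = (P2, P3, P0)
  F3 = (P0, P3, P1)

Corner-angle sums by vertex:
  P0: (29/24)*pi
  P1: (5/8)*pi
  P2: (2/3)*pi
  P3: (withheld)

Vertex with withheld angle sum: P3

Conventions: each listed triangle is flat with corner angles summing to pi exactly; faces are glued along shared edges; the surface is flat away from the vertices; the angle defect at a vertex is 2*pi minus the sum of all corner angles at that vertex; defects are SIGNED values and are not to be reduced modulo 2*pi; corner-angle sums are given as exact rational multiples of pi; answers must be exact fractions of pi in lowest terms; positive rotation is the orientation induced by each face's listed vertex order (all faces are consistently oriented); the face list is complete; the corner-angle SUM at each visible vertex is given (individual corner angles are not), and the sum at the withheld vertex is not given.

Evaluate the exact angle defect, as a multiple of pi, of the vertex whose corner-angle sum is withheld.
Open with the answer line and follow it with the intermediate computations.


Answer: defect(P3) = pi/2

V = 4, E = 6, F = 4; chi = V - E + F = 2
Gauss-Bonnet: total defect = 2*pi*chi = 4*pi; visible defects sum to (7/2)*pi


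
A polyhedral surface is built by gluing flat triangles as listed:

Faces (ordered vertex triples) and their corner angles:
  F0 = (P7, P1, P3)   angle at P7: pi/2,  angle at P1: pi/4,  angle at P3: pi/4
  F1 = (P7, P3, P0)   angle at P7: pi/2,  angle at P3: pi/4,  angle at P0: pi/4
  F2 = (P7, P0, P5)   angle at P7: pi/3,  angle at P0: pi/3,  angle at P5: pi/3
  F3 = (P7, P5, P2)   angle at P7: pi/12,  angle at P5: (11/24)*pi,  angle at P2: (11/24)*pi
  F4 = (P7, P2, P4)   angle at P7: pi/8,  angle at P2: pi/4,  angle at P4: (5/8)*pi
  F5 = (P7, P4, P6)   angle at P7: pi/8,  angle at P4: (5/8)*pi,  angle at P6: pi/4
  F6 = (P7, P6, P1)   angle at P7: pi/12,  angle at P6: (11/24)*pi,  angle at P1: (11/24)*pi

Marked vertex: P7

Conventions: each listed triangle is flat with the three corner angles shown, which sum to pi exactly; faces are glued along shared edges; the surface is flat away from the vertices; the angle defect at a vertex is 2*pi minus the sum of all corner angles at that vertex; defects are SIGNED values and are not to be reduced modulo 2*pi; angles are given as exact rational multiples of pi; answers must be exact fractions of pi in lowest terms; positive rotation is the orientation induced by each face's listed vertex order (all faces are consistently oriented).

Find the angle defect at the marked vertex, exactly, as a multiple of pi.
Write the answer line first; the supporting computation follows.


Answer: defect(P7) = pi/4

Sum of corner angles at P7: (7/4)*pi
defect = 2*pi - (7/4)*pi


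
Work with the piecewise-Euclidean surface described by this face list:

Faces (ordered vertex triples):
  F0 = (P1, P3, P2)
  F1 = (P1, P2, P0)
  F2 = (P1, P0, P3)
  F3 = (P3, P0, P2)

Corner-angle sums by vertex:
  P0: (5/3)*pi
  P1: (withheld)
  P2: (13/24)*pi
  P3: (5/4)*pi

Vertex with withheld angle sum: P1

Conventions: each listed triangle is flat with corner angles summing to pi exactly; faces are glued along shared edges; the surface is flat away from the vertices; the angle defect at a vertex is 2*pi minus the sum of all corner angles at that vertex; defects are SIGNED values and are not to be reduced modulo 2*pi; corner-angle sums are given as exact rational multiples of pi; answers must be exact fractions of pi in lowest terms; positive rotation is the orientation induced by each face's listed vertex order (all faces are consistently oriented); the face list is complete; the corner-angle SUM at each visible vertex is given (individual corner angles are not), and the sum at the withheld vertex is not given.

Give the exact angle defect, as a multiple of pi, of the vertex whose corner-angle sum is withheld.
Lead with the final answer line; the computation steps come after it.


Answer: defect(P1) = (35/24)*pi

V = 4, E = 6, F = 4; chi = V - E + F = 2
Gauss-Bonnet: total defect = 2*pi*chi = 4*pi; visible defects sum to (61/24)*pi


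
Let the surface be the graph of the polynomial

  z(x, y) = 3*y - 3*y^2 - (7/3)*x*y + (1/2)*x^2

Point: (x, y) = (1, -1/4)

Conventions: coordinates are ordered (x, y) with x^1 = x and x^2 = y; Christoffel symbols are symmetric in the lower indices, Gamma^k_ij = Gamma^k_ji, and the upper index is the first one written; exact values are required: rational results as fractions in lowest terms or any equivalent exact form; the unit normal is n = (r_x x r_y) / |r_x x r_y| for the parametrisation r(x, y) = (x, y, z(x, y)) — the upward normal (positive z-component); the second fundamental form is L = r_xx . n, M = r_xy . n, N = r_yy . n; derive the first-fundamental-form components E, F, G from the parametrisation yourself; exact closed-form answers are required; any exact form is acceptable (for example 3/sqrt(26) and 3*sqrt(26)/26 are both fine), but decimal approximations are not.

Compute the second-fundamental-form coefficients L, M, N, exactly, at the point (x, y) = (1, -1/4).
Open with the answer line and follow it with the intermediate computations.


Answer: L = 12*sqrt(1181)/1181, M = -28*sqrt(1181)/1181, N = -72*sqrt(1181)/1181

z_x = 19/12, z_y = 13/6, z_xx = 1, z_xy = -7/3, z_yy = -6
E = 505/144, F = 247/72, G = 205/36; answer radicand W^2 = 1181/144
unnormalised second-form numerators: l = 1, m = -7/3, n = -6; L = l/sqrt(1181/144), and similarly M = m/sqrt(W^2), N = n/sqrt(W^2)


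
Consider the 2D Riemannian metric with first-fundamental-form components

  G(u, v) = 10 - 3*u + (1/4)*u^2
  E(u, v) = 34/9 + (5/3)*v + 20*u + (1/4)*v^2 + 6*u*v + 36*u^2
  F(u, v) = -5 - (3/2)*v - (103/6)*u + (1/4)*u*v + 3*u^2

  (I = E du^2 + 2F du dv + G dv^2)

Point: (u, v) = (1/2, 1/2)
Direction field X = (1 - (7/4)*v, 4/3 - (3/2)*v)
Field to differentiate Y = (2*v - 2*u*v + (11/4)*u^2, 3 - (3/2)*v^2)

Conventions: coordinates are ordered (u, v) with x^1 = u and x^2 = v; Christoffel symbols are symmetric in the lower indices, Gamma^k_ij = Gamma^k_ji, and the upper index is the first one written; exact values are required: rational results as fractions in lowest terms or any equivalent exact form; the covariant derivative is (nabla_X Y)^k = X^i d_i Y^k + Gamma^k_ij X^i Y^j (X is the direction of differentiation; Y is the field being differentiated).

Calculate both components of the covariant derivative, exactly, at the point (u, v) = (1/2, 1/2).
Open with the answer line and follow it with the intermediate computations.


Answer: (nabla_X Y)^u = 114551/113136, (nabla_X Y)^v = -74873/75424

E = 3625/144, F = -649/48, G = 137/16 at the point
E_u = 59, E_v = 59/12, F_u = -337/24, F_v = -11/8, G_u = -11/4, G_v = 0
EG - F^2 = 2357/72;  g^inv = (72/2357) * [[137/16, 649/48], [649/48, 3625/144]]
first-kind symbols [ij,l] = (1/2)(d_i g_jl + d_j g_il - d_l g_ij): [uu,u] = E_u/2 = 59/2, [uu,v] = F_u - E_v/2 = -33/2, [uv,u] = E_v/2 = 59/24, [uv,v] = G_u/2 = -11/8, [vv,u] = F_v - G_u/2 = 0, [vv,v] = G_v/2 = 0
Gamma^u_ij = (G*[ij,u] - F*[ij,v])/(EG - F^2), Gamma^v_ij = (E*[ij,v] - F*[ij,u])/(EG - F^2)
Gamma_uuu = 2124/2357, Gamma_uuv = 177/2357, Gamma_uvv = 0, Gamma_vuu = -1188/2357, Gamma_vuv = -99/2357, Gamma_vvv = 0
X = (1/8, 7/12), Y = (19/16, 21/8) at the point


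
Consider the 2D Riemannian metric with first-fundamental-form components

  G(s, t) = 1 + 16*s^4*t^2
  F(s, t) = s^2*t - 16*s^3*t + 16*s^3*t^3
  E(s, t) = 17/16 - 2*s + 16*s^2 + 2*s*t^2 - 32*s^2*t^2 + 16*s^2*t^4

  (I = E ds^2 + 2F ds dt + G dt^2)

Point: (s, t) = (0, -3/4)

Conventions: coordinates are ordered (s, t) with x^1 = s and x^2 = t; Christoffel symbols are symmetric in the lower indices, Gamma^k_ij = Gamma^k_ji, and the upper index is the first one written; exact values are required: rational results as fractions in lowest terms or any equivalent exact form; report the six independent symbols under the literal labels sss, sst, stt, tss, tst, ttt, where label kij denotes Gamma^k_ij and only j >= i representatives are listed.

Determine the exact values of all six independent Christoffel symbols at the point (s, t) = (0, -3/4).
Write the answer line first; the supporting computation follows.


Answer: Gamma_sss = -7/17, Gamma_sst = 0, Gamma_stt = 0, Gamma_tss = 0, Gamma_tst = 0, Gamma_ttt = 0

E = 17/16, F = 0, G = 1 at the point
E_s = -7/8, E_t = 0, F_s = 0, F_t = 0, G_s = 0, G_t = 0
EG - F^2 = 17/16;  g^inv = (16/17) * [[1, 0], [0, 17/16]]
first-kind symbols [ij,l] = (1/2)(d_i g_jl + d_j g_il - d_l g_ij): [ss,s] = E_s/2 = -7/16, [ss,t] = F_s - E_t/2 = 0, [st,s] = E_t/2 = 0, [st,t] = G_s/2 = 0, [tt,s] = F_t - G_s/2 = 0, [tt,t] = G_t/2 = 0
Gamma^s_ij = (G*[ij,s] - F*[ij,t])/(EG - F^2), Gamma^t_ij = (E*[ij,t] - F*[ij,s])/(EG - F^2)


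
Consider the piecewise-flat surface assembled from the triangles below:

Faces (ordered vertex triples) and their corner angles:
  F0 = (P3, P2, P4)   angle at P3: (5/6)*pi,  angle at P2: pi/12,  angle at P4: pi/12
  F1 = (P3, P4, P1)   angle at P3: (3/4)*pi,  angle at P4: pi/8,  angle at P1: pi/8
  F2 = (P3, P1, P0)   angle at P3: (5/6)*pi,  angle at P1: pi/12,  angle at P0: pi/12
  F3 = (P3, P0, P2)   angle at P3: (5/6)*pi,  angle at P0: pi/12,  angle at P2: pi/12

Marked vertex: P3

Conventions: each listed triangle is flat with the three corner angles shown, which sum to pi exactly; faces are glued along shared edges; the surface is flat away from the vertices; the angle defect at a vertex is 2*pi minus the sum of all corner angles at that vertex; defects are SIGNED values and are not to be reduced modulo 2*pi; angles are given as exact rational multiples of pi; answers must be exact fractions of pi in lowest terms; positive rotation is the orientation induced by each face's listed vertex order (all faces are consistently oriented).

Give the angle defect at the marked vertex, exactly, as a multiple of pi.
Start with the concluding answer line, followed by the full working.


Answer: defect(P3) = (-5/4)*pi

Sum of corner angles at P3: (13/4)*pi
defect = 2*pi - (13/4)*pi


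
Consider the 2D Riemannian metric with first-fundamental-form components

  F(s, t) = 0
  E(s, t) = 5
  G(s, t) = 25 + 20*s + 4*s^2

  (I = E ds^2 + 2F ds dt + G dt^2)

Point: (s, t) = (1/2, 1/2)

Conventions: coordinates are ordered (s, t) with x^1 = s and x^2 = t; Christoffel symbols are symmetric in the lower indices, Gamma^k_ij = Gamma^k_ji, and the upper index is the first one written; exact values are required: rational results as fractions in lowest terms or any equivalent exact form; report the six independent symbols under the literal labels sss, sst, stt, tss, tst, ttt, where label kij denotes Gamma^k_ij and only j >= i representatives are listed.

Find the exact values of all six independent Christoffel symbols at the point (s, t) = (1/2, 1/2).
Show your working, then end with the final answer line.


E = 5, F = 0, G = 36 at the point
E_s = 0, E_t = 0, F_s = 0, F_t = 0, G_s = 24, G_t = 0
EG - F^2 = 180;  g^inv = (1/180) * [[36, 0], [0, 5]]
first-kind symbols [ij,l] = (1/2)(d_i g_jl + d_j g_il - d_l g_ij): [ss,s] = E_s/2 = 0, [ss,t] = F_s - E_t/2 = 0, [st,s] = E_t/2 = 0, [st,t] = G_s/2 = 12, [tt,s] = F_t - G_s/2 = -12, [tt,t] = G_t/2 = 0
Gamma^s_ij = (G*[ij,s] - F*[ij,t])/(EG - F^2), Gamma^t_ij = (E*[ij,t] - F*[ij,s])/(EG - F^2)

Answer: Gamma_sss = 0, Gamma_sst = 0, Gamma_stt = -12/5, Gamma_tss = 0, Gamma_tst = 1/3, Gamma_ttt = 0
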